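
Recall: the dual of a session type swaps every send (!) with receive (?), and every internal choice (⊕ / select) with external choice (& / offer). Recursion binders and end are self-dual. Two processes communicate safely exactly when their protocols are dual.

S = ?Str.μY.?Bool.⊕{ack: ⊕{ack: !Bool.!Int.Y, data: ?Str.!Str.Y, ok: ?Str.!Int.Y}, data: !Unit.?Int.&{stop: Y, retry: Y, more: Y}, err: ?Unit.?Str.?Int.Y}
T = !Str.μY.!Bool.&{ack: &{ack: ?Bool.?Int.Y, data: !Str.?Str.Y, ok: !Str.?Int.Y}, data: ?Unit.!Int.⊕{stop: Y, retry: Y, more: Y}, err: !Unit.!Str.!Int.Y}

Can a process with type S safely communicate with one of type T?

YES

?Str ‖ !Str  ✓
  μY ‖ μY  ✓ (μ self-dual)
    ?Bool ‖ !Bool  ✓
      ⊕{ack,data,err} ‖ &{ack,data,err}  ✓ labels match
        • ack:
          ⊕{ack,data,ok} ‖ &{ack,data,ok}  ✓ labels match
            • ack:
              !Bool ‖ ?Bool  ✓
                !Int ‖ ?Int  ✓
                  Y ‖ Y  ✓
            • data:
              ?Str ‖ !Str  ✓
                !Str ‖ ?Str  ✓
                  Y ‖ Y  ✓
            • ok:
              ?Str ‖ !Str  ✓
                !Int ‖ ?Int  ✓
                  Y ‖ Y  ✓
        • data:
          !Unit ‖ ?Unit  ✓
            ?Int ‖ !Int  ✓
              &{stop,retry,more} ‖ ⊕{stop,retry,more}  ✓ labels match
                • stop:
                  Y ‖ Y  ✓
                • retry:
                  Y ‖ Y  ✓
                • more:
                  Y ‖ Y  ✓
        • err:
          ?Unit ‖ !Unit  ✓
            ?Str ‖ !Str  ✓
              ?Int ‖ !Int  ✓
                Y ‖ Y  ✓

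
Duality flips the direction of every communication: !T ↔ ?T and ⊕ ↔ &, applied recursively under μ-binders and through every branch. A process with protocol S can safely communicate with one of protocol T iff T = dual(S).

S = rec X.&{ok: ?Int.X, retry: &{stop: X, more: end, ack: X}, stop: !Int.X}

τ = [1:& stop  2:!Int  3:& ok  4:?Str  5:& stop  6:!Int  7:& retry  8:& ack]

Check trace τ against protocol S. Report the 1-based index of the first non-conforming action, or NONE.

4

step 1: & stop  ok  cont: !Int.rec X.…
step 2: !Int  ok  cont: rec X.…
step 3: & ok  ok  cont: ?Int.rec X.…
step 4: got ?Str, protocol expects ?Int  ✗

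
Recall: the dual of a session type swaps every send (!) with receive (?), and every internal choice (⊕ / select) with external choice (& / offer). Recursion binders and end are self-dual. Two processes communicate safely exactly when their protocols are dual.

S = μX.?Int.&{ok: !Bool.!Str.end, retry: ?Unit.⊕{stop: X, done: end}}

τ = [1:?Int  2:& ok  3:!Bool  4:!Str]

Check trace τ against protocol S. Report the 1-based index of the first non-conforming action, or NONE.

NONE

[1] ?Int  ok  state: &{ok: !Bool.!Str.end, retry: ?Unit.⊕{stop: μX.…, done: end}}
[2] & ok  ok  state: !Bool.!Str.end
[3] !Bool  ok  state: !Str.end
[4] !Str  ok  state: end
τ conforms to S (length 4)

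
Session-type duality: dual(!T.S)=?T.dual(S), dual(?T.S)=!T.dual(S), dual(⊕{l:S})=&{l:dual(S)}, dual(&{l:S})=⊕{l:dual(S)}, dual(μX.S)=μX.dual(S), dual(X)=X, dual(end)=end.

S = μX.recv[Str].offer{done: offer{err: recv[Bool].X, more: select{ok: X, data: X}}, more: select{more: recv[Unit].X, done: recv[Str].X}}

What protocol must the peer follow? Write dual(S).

μX.send[Str].select{done: select{err: send[Bool].X, more: offer{ok: X, data: X}}, more: offer{more: send[Unit].X, done: send[Str].X}}

μX → μX  (μ self-dual)
  recv[Str] → send[Str]
    offer{done,more} → select{done,more}  (&→⊕)
      • done:
        offer{err,more} → select{err,more}  (&→⊕)
          • err:
            recv[Bool] → send[Bool]
              X self-dual
          • more:
            select{ok,data} → offer{ok,data}  (⊕→&)
              • ok:
                X self-dual
              • data:
                X self-dual
      • more:
        select{more,done} → offer{more,done}  (⊕→&)
          • more:
            recv[Unit] → send[Unit]
              X self-dual
          • done:
            recv[Str] → send[Str]
              X self-dual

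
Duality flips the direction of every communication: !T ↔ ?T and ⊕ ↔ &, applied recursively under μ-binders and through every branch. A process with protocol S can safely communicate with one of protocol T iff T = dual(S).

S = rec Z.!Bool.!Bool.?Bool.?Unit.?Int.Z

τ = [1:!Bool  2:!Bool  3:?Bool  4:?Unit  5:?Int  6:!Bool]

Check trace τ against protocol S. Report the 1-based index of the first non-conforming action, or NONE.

step 1: !Bool  match  state: !Bool.?Bool.?Unit.?Int.rec Z.…
step 2: !Bool  match  state: ?Bool.?Unit.?Int.rec Z.…
step 3: ?Bool  match  state: ?Unit.?Int.rec Z.…
step 4: ?Unit  match  state: ?Int.rec Z.…
step 5: ?Int  match  state: rec Z.…
step 6: !Bool  match  state: !Bool.?Bool.?Unit.?Int.rec Z.…
all 6 steps conform

NONE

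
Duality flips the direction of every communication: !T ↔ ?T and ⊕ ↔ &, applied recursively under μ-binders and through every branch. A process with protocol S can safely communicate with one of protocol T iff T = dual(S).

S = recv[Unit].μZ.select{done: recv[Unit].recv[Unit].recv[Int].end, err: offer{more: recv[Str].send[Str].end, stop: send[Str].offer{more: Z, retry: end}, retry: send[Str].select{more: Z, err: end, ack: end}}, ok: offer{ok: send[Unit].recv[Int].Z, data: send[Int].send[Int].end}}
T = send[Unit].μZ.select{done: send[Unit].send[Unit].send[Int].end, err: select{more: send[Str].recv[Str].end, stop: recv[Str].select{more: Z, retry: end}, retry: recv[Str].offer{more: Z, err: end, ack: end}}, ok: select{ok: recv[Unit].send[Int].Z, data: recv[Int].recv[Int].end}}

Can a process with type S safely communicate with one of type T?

recv[Unit] ‖ send[Unit]  match
  μZ ‖ μZ  match (rec unchanged)
    select{done,err,ok} ‖ select{done,err,ok}  ✗ choice polarity not flipped — not dual

NO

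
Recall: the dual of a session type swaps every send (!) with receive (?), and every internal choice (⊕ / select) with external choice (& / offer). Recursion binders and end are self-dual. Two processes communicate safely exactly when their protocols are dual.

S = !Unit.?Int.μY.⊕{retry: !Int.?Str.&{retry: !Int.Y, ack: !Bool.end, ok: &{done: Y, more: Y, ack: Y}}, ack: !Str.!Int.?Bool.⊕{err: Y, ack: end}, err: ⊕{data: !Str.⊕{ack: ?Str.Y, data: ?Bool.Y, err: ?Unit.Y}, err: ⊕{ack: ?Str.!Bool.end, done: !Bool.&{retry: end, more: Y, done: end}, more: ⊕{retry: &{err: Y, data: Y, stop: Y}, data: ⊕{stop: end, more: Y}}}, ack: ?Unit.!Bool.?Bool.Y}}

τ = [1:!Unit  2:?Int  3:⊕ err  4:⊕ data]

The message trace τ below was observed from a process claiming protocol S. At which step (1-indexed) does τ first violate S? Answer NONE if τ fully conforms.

[1] !Unit  match  state: ?Int.μY.…
[2] ?Int  match  state: μY.…
[3] ⊕ err  match  state: ⊕{data: !Str.⊕{ack: ?Str.μY.…, data: ?Bool.μY.…, err: ?Unit.μY.…}, err: ⊕{ack: ?Str.!Bool.end, done: !Bool.&{retry: end, more: μY.…, done: end}, more: ⊕{retry: &{err: μY.…, data: μY.…, stop: μY.…}, data: ⊕{stop: end, more: μY.…}}}, ack: ?Unit.!Bool.?Bool.μY.…}
[4] ⊕ data  match  state: !Str.⊕{ack: ?Str.μY.…, data: ?Bool.μY.…, err: ?Unit.μY.…}
τ conforms to S (length 4)

NONE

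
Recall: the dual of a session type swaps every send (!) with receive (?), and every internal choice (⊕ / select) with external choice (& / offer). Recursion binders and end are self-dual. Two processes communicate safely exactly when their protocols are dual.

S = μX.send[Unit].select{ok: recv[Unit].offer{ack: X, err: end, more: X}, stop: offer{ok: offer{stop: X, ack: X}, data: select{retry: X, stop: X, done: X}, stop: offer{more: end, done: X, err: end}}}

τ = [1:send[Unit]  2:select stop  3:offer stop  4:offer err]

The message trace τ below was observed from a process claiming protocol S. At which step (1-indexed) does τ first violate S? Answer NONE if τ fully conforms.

NONE

@1 send[Unit]  ok  now at select{ok: recv[Unit].offer{ack: μX.…, err: end, more: μX.…}, stop: offer{ok: offer{stop: μX.…, ack: μX.…}, data: select{retry: μX.…, stop: μX.…, done: μX.…}, stop: offer{more: end, done: μX.…, err: end}}}
@2 select stop  ok  now at offer{ok: offer{stop: μX.…, ack: μX.…}, data: select{retry: μX.…, stop: μX.…, done: μX.…}, stop: offer{more: end, done: μX.…, err: end}}
@3 offer stop  ok  now at offer{more: end, done: μX.…, err: end}
@4 offer err  ok  now at end
trace exhausted — no violation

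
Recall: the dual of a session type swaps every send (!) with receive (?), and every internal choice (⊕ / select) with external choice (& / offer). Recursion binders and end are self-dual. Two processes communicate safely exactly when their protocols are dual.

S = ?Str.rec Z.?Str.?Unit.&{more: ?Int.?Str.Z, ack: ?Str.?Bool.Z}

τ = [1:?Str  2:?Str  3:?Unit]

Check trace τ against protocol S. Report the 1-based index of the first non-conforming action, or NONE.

[1] ?Str  ✓  residual = rec Z.…
[2] ?Str  ✓  residual = ?Unit.&{more: ?Int.?Str.rec Z.…, ack: ?Str.?Bool.rec Z.…}
[3] ?Unit  ✓  residual = &{more: ?Int.?Str.rec Z.…, ack: ?Str.?Bool.rec Z.…}
trace exhausted — no violation

NONE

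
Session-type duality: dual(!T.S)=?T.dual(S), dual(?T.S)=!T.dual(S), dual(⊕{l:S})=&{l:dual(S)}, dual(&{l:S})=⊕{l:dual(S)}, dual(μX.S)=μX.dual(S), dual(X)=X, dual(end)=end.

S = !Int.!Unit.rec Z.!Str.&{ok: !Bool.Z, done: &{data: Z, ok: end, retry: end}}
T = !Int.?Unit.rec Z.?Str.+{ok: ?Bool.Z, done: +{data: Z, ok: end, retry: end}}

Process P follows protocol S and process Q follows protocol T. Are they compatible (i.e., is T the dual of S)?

NO

!Int vs !Int  ✗ same direction on both sides — not dual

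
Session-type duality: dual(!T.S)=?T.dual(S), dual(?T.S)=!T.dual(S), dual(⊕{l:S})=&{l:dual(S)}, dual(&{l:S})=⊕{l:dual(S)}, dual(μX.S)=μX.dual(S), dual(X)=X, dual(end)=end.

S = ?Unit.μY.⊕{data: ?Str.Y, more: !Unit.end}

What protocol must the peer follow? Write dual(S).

!Unit.μY.&{data: !Str.Y, more: ?Unit.end}

?Unit ↦ !Unit
  μY ↦ μY  (μ self-dual)
    ⊕{data,more} ↦ &{data,more}  (internal→external)
      • data:
        ?Str ↦ !Str
          dual(Y) = Y
      • more:
        !Unit ↦ ?Unit
          dual(end) = end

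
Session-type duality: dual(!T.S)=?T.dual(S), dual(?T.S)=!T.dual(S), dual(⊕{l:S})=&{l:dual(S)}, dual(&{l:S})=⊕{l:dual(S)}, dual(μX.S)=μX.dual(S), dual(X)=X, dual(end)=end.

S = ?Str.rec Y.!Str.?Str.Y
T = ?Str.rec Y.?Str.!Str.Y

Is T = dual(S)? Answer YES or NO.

NO

?Str | ?Str  ✗ same direction on both sides — not dual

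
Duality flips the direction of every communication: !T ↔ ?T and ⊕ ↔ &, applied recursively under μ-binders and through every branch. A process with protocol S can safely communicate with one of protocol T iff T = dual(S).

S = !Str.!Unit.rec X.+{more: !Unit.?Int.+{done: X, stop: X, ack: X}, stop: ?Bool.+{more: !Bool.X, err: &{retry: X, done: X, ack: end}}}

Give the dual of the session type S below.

?Str.?Unit.rec X.&{more: ?Unit.!Int.&{done: X, stop: X, ack: X}, stop: !Bool.&{more: ?Bool.X, err: +{retry: X, done: X, ack: end}}}

!Str → ?Str
  !Unit → ?Unit
    rec X → rec X  (μ self-dual)
      +{more,stop} → &{more,stop}  (internal→external)
        [more]
          !Unit → ?Unit
            ?Int → !Int
              +{done,stop,ack} → &{done,stop,ack}  (internal→external)
                [done]
                  dual(X) = X
                [stop]
                  dual(X) = X
                [ack]
                  dual(X) = X
        [stop]
          ?Bool → !Bool
            +{more,err} → &{more,err}  (internal→external)
              [more]
                !Bool → ?Bool
                  dual(X) = X
              [err]
                &{retry,done,ack} → +{retry,done,ack}  (&→⊕)
                  [retry]
                    dual(X) = X
                  [done]
                    dual(X) = X
                  [ack]
                    dual(end) = end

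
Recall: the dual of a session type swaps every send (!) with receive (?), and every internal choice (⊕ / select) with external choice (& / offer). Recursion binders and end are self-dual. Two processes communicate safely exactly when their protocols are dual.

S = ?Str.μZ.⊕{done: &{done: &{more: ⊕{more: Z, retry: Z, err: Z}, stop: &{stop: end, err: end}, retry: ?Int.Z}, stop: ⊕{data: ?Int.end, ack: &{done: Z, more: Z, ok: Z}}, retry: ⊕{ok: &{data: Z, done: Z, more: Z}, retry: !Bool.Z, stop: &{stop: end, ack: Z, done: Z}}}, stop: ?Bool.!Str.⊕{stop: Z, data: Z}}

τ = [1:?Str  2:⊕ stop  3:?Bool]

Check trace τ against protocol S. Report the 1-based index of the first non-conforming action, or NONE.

@1 ?Str  match  residual = μZ.…
@2 ⊕ stop  match  residual = ?Bool.!Str.⊕{stop: μZ.…, data: μZ.…}
@3 ?Bool  match  residual = !Str.⊕{stop: μZ.…, data: μZ.…}
τ conforms to S (length 3)

NONE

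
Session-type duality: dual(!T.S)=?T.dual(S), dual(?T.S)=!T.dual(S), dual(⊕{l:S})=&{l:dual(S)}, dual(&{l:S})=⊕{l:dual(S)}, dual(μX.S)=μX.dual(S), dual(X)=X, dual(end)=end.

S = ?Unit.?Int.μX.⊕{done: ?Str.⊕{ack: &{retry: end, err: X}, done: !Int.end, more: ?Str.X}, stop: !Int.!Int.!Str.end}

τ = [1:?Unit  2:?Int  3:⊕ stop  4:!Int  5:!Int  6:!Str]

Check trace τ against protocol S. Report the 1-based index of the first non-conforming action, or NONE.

NONE

@1 ?Unit  match  state: ?Int.μX.…
@2 ?Int  match  state: μX.…
@3 ⊕ stop  match  state: !Int.!Int.!Str.end
@4 !Int  match  state: !Int.!Str.end
@5 !Int  match  state: !Str.end
@6 !Str  match  state: end
trace exhausted — no violation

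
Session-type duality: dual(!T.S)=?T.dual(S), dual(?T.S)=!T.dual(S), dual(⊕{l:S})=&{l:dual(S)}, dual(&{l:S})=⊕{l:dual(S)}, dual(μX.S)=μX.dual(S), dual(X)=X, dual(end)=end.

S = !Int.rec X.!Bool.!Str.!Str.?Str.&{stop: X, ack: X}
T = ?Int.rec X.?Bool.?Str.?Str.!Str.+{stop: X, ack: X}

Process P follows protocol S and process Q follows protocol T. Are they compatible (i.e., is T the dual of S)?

!Int vs ?Int  match
  rec X vs rec X  match (μ self-dual)
    !Bool vs ?Bool  match
      !Str vs ?Str  match
        !Str vs ?Str  match
          ?Str vs !Str  match
            &{stop,ack} vs +{stop,ack}  match labels match
              [stop]
                X vs X  match
              [ack]
                X vs X  match

YES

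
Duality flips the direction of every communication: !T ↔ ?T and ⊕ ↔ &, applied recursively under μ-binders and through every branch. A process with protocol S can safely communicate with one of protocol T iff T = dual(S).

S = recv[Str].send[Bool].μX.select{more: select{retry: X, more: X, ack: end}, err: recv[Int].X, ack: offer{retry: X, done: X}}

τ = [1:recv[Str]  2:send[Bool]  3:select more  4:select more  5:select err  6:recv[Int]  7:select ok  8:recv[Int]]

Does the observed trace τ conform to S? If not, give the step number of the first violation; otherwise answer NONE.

7

step 1: recv[Str]  match  state: send[Bool].μX.…
step 2: send[Bool]  match  state: μX.…
step 3: select more  match  state: select{retry: μX.…, more: μX.…, ack: end}
step 4: select more  match  state: μX.…
step 5: select err  match  state: recv[Int].μX.…
step 6: recv[Int]  match  state: μX.…
step 7: got select ok, protocol expects select more or select err or select ack  ✗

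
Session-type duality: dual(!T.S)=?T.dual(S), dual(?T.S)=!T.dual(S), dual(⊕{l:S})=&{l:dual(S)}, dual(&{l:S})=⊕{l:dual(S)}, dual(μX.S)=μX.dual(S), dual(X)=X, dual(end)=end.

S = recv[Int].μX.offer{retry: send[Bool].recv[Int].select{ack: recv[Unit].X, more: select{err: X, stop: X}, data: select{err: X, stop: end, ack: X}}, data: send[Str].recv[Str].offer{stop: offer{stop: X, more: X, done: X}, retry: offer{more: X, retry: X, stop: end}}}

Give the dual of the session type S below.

send[Int].μX.select{retry: recv[Bool].send[Int].offer{ack: send[Unit].X, more: offer{err: X, stop: X}, data: offer{err: X, stop: end, ack: X}}, data: recv[Str].send[Str].select{stop: select{stop: X, more: X, done: X}, retry: select{more: X, retry: X, stop: end}}}

recv[Int] → send[Int]
  μX → μX  (binder kept)
    offer{retry,data} → select{retry,data}  (&→⊕)
      • retry:
        send[Bool] → recv[Bool]
          recv[Int] → send[Int]
            select{ack,more,data} → offer{ack,more,data}  (select→offer)
              • ack:
                recv[Unit] → send[Unit]
                  X ↦ X
              • more:
                select{err,stop} → offer{err,stop}  (select→offer)
                  • err:
                    X ↦ X
                  • stop:
                    X ↦ X
              • data:
                select{err,stop,ack} → offer{err,stop,ack}  (select→offer)
                  • err:
                    X ↦ X
                  • stop:
                    end ↦ end
                  • ack:
                    X ↦ X
      • data:
        send[Str] → recv[Str]
          recv[Str] → send[Str]
            offer{stop,retry} → select{stop,retry}  (&→⊕)
              • stop:
                offer{stop,more,done} → select{stop,more,done}  (&→⊕)
                  • stop:
                    X ↦ X
                  • more:
                    X ↦ X
                  • done:
                    X ↦ X
              • retry:
                offer{more,retry,stop} → select{more,retry,stop}  (&→⊕)
                  • more:
                    X ↦ X
                  • retry:
                    X ↦ X
                  • stop:
                    end ↦ end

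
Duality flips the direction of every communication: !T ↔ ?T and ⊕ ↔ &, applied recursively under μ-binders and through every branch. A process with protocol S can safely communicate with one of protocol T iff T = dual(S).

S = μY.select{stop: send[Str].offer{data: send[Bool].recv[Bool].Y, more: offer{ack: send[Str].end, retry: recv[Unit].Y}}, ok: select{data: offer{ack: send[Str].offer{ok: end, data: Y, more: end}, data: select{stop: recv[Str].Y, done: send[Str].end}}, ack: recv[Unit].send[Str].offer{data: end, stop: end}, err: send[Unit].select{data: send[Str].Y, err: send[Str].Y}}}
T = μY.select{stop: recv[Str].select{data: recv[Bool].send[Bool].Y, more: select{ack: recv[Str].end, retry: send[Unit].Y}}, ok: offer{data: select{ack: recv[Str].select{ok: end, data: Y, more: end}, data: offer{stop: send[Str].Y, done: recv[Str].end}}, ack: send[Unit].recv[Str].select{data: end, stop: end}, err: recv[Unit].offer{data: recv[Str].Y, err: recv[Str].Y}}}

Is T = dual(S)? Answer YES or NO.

μY ‖ μY  match (binder kept)
  select{stop,ok} ‖ select{stop,ok}  ✗ choice polarity not flipped — not dual

NO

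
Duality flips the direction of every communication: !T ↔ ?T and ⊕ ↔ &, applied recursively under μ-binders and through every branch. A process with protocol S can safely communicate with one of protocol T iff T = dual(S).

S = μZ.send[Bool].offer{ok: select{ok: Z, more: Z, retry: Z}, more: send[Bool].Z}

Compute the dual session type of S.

μZ = μZ  (μ self-dual)
  send[Bool] = recv[Bool]
    offer{ok,more} = select{ok,more}  (&→⊕)
      • ok:
        select{ok,more,retry} = offer{ok,more,retry}  (internal→external)
          • ok:
            dual(Z) = Z
          • more:
            dual(Z) = Z
          • retry:
            dual(Z) = Z
      • more:
        send[Bool] = recv[Bool]
          dual(Z) = Z

μZ.recv[Bool].select{ok: offer{ok: Z, more: Z, retry: Z}, more: recv[Bool].Z}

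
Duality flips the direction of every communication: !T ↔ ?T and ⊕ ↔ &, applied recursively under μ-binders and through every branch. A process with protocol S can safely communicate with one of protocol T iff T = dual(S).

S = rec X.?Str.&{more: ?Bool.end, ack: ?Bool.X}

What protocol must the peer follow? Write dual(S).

rec X = rec X  (rec unchanged)
  ?Str = !Str
    &{more,ack} = +{more,ack}  (external→internal)
      • more:
        ?Bool = !Bool
          end self-dual
      • ack:
        ?Bool = !Bool
          X self-dual

rec X.!Str.+{more: !Bool.end, ack: !Bool.X}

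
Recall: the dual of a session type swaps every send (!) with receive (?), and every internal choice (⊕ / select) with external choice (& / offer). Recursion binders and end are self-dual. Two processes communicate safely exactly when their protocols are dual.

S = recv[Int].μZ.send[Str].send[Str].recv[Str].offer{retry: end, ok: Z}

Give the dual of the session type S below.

recv[Int] = send[Int]
  μZ = μZ  (rec unchanged)
    send[Str] = recv[Str]
      send[Str] = recv[Str]
        recv[Str] = send[Str]
          offer{retry,ok} = select{retry,ok}  (external→internal)
            [retry]
              end ↦ end
            [ok]
              Z ↦ Z

send[Int].μZ.recv[Str].recv[Str].send[Str].select{retry: end, ok: Z}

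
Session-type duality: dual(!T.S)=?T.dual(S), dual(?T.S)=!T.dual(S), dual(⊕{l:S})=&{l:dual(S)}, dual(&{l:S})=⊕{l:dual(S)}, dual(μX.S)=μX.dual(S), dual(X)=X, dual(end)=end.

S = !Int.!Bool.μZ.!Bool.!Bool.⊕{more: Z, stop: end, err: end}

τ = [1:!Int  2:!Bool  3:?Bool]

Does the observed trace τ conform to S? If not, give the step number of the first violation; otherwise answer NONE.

3

[1] !Int  ok  residual = !Bool.μZ.…
[2] !Bool  ok  residual = μZ.…
[3] got ?Bool, protocol expects !Bool  ✗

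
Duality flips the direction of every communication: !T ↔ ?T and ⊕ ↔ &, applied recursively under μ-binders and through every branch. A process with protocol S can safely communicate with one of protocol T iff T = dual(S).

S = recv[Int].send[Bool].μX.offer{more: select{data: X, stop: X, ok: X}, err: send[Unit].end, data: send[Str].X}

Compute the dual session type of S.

send[Int].recv[Bool].μX.select{more: offer{data: X, stop: X, ok: X}, err: recv[Unit].end, data: recv[Str].X}

recv[Int] ↦ send[Int]
  send[Bool] ↦ recv[Bool]
    μX ↦ μX  (binder kept)
      offer{more,err,data} ↦ select{more,err,data}  (external→internal)
        [more]
          select{data,stop,ok} ↦ offer{data,stop,ok}  (⊕→&)
            [data]
              dual(X) = X
            [stop]
              dual(X) = X
            [ok]
              dual(X) = X
        [err]
          send[Unit] ↦ recv[Unit]
            dual(end) = end
        [data]
          send[Str] ↦ recv[Str]
            dual(X) = X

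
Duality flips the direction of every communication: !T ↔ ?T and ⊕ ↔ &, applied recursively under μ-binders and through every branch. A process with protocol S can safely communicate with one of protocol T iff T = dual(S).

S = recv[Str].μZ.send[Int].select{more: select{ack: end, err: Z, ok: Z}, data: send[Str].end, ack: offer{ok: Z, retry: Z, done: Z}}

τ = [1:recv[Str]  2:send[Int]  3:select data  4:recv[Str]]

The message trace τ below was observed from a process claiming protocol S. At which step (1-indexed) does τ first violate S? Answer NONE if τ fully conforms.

4

@1 recv[Str]  ✓  residual = μZ.…
@2 send[Int]  ✓  residual = select{more: select{ack: end, err: μZ.…, ok: μZ.…}, data: send[Str].end, ack: offer{ok: μZ.…, retry: μZ.…, done: μZ.…}}
@3 select data  ✓  residual = send[Str].end
@4 got recv[Str], protocol expects send[Str]  ✗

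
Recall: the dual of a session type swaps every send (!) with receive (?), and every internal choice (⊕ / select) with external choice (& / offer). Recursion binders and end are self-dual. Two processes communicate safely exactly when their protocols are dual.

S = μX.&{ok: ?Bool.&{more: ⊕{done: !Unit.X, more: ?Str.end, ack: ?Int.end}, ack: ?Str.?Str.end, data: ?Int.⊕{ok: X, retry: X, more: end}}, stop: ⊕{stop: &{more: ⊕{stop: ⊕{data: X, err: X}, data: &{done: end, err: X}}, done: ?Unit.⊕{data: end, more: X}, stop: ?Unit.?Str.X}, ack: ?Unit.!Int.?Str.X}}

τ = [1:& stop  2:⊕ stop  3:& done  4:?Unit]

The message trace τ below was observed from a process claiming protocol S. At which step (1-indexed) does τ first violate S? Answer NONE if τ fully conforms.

[1] & stop  match  state: ⊕{stop: &{more: ⊕{stop: ⊕{data: μX.…, err: μX.…}, data: &{done: end, err: μX.…}}, done: ?Unit.⊕{data: end, more: μX.…}, stop: ?Unit.?Str.μX.…}, ack: ?Unit.!Int.?Str.μX.…}
[2] ⊕ stop  match  state: &{more: ⊕{stop: ⊕{data: μX.…, err: μX.…}, data: &{done: end, err: μX.…}}, done: ?Unit.⊕{data: end, more: μX.…}, stop: ?Unit.?Str.μX.…}
[3] & done  match  state: ?Unit.⊕{data: end, more: μX.…}
[4] ?Unit  match  state: ⊕{data: end, more: μX.…}
trace exhausted — no violation

NONE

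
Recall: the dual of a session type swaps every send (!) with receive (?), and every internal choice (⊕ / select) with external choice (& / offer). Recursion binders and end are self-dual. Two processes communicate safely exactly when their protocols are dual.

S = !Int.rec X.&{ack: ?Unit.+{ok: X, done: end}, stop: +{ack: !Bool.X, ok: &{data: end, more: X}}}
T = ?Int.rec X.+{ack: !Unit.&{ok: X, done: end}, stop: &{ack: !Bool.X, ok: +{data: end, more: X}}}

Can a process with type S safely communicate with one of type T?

!Int ‖ ?Int  ok
  rec X ‖ rec X  ok (μ self-dual)
    &{ack,stop} ‖ +{ack,stop}  ok label sets agree
      case ack:
        ?Unit ‖ !Unit  ok
          +{ok,done} ‖ &{ok,done}  ok label sets agree
            case ok:
              X ‖ X  ok
            case done:
              end ‖ end  ok
      case stop:
        +{ack,ok} ‖ &{ack,ok}  ok label sets agree
          case ack:
            !Bool ‖ !Bool  ✗ same direction on both sides — not dual

NO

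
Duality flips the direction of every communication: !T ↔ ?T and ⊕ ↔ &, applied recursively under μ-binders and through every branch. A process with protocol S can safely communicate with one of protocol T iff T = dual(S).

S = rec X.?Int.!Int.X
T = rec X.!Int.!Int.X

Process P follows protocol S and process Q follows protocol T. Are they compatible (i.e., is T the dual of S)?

rec X ‖ rec X  ok (binder kept)
  ?Int ‖ !Int  ok
    !Int ‖ !Int  ✗ same direction on both sides — not dual

NO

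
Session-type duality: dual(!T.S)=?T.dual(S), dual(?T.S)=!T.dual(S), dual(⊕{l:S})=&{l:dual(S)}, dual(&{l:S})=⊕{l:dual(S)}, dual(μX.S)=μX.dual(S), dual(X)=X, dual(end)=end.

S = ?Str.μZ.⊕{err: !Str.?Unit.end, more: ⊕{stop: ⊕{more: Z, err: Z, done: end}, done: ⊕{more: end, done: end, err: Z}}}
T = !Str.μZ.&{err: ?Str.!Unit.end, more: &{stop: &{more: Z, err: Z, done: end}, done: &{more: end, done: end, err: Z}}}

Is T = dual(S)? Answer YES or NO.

?Str | !Str  ✓
  μZ | μZ  ✓ (rec unchanged)
    ⊕{err,more} | &{err,more}  ✓ labels match
      • err:
        !Str | ?Str  ✓
          ?Unit | !Unit  ✓
            end | end  ✓
      • more:
        ⊕{stop,done} | &{stop,done}  ✓ labels match
          • stop:
            ⊕{more,err,done} | &{more,err,done}  ✓ labels match
              • more:
                Z | Z  ✓
              • err:
                Z | Z  ✓
              • done:
                end | end  ✓
          • done:
            ⊕{more,done,err} | &{more,done,err}  ✓ labels match
              • more:
                end | end  ✓
              • done:
                end | end  ✓
              • err:
                Z | Z  ✓

YES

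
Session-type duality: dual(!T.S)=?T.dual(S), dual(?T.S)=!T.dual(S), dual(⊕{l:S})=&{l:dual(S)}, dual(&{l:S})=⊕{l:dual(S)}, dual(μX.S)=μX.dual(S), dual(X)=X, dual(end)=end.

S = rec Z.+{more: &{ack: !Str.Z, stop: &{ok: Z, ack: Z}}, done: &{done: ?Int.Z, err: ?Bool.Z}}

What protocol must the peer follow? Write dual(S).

rec Z → rec Z  (rec unchanged)
  +{more,done} → &{more,done}  (⊕→&)
    [more]
      &{ack,stop} → +{ack,stop}  (offer→select)
        [ack]
          !Str → ?Str
            Z ↦ Z
        [stop]
          &{ok,ack} → +{ok,ack}  (offer→select)
            [ok]
              Z ↦ Z
            [ack]
              Z ↦ Z
    [done]
      &{done,err} → +{done,err}  (offer→select)
        [done]
          ?Int → !Int
            Z ↦ Z
        [err]
          ?Bool → !Bool
            Z ↦ Z

rec Z.&{more: +{ack: ?Str.Z, stop: +{ok: Z, ack: Z}}, done: +{done: !Int.Z, err: !Bool.Z}}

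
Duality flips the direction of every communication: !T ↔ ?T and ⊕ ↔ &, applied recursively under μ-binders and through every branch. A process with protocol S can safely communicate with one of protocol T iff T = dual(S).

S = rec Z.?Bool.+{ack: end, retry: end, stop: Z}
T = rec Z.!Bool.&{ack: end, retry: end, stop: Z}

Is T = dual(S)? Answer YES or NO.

rec Z ‖ rec Z  ok (binder kept)
  ?Bool ‖ !Bool  ok
    +{ack,retry,stop} ‖ &{ack,retry,stop}  ok label sets agree
      • ack:
        end ‖ end  ok
      • retry:
        end ‖ end  ok
      • stop:
        Z ‖ Z  ok

YES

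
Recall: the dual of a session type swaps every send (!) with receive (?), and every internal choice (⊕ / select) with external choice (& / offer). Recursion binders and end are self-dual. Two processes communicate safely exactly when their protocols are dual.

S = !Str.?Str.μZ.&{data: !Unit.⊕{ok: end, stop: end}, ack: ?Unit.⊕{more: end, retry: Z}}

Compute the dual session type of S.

!Str → ?Str
  ?Str → !Str
    μZ → μZ  (μ self-dual)
      &{data,ack} → ⊕{data,ack}  (external→internal)
        case data:
          !Unit → ?Unit
            ⊕{ok,stop} → &{ok,stop}  (internal→external)
              case ok:
                end ↦ end
              case stop:
                end ↦ end
        case ack:
          ?Unit → !Unit
            ⊕{more,retry} → &{more,retry}  (internal→external)
              case more:
                end ↦ end
              case retry:
                Z ↦ Z

?Str.!Str.μZ.⊕{data: ?Unit.&{ok: end, stop: end}, ack: !Unit.&{more: end, retry: Z}}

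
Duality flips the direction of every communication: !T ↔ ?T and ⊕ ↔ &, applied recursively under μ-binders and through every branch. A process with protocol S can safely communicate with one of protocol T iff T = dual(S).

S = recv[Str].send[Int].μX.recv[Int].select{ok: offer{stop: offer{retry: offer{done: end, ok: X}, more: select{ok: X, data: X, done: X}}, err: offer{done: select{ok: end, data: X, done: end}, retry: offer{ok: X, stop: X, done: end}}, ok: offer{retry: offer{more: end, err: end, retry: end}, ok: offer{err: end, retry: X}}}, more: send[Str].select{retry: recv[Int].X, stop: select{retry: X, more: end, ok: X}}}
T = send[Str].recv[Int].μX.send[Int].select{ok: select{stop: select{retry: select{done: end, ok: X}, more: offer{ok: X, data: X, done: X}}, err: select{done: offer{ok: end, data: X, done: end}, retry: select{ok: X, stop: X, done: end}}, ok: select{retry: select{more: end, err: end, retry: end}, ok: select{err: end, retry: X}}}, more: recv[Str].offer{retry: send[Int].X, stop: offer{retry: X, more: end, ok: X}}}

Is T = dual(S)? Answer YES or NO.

recv[Str] | send[Str]  match
  send[Int] | recv[Int]  match
    μX | μX  match (binder kept)
      recv[Int] | send[Int]  match
        select{ok,more} | select{ok,more}  ✗ choice polarity not flipped — not dual

NO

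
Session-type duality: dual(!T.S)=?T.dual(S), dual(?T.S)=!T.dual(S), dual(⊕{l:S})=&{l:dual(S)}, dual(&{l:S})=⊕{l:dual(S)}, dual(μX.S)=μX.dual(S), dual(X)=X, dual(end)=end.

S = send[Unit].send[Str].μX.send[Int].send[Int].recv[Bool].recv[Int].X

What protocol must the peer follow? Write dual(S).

recv[Unit].recv[Str].μX.recv[Int].recv[Int].send[Bool].send[Int].X

send[Unit] ↦ recv[Unit]
  send[Str] ↦ recv[Str]
    μX ↦ μX  (binder kept)
      send[Int] ↦ recv[Int]
        send[Int] ↦ recv[Int]
          recv[Bool] ↦ send[Bool]
            recv[Int] ↦ send[Int]
              X ↦ X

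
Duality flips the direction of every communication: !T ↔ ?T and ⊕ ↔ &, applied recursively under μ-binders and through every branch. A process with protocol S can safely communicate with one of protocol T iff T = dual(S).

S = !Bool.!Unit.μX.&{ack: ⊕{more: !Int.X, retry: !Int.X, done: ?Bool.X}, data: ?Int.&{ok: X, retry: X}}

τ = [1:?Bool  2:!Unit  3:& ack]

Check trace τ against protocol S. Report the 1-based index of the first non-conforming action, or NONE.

step 1: got ?Bool, protocol expects !Bool  ✗

1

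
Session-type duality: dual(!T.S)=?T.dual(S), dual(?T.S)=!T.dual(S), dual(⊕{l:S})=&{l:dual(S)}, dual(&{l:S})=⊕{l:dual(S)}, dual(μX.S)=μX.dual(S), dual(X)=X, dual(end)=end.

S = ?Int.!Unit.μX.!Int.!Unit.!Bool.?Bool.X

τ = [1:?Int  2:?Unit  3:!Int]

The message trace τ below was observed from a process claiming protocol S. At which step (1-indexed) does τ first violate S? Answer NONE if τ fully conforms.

step 1: ?Int  ok  cont: !Unit.μX.…
step 2: got ?Unit, protocol expects !Unit  ✗

2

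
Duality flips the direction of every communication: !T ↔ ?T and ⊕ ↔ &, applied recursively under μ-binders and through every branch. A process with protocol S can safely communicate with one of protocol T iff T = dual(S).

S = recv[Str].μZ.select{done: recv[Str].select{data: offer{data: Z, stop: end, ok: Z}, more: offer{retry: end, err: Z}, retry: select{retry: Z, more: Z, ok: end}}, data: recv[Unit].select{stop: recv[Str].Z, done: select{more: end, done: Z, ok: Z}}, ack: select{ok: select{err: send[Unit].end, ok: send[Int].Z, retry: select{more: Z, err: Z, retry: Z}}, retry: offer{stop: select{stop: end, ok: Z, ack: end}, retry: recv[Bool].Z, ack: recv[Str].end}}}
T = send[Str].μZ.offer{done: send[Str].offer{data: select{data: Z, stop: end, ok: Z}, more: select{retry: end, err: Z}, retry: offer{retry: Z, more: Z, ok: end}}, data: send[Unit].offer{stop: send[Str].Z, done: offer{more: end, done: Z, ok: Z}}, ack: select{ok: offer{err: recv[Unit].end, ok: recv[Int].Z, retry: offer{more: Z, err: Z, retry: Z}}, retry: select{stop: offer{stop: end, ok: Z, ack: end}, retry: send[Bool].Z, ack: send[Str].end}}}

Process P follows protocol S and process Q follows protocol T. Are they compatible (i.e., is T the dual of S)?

recv[Str] vs send[Str]  match
  μZ vs μZ  match (binder kept)
    select{done,data,ack} vs offer{done,data,ack}  match labels match
      • done:
        recv[Str] vs send[Str]  match
          select{data,more,retry} vs offer{data,more,retry}  match labels match
            • data:
              offer{data,stop,ok} vs select{data,stop,ok}  match labels match
                • data:
                  Z vs Z  match
                • stop:
                  end vs end  match
                • ok:
                  Z vs Z  match
            • more:
              offer{retry,err} vs select{retry,err}  match labels match
                • retry:
                  end vs end  match
                • err:
                  Z vs Z  match
            • retry:
              select{retry,more,ok} vs offer{retry,more,ok}  match labels match
                • retry:
                  Z vs Z  match
                • more:
                  Z vs Z  match
                • ok:
                  end vs end  match
      • data:
        recv[Unit] vs send[Unit]  match
          select{stop,done} vs offer{stop,done}  match labels match
            • stop:
              recv[Str] vs send[Str]  match
                Z vs Z  match
            • done:
              select{more,done,ok} vs offer{more,done,ok}  match labels match
                • more:
                  end vs end  match
                • done:
                  Z vs Z  match
                • ok:
                  Z vs Z  match
      • ack:
        select{ok,retry} vs select{ok,retry}  ✗ choice polarity not flipped — not dual

NO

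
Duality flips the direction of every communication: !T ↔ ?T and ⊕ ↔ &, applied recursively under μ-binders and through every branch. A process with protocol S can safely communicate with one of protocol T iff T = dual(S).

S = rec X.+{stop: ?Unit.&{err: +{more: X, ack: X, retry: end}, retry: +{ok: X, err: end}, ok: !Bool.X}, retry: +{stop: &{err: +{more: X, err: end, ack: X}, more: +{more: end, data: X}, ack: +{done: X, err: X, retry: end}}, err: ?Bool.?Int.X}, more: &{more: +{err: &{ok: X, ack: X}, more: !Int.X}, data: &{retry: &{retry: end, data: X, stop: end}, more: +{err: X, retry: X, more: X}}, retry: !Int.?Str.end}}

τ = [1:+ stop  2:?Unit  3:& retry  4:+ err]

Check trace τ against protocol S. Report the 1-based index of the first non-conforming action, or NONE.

[1] + stop  ✓  state: ?Unit.&{err: +{more: rec X.…, ack: rec X.…, retry: end}, retry: +{ok: rec X.…, err: end}, ok: !Bool.rec X.…}
[2] ?Unit  ✓  state: &{err: +{more: rec X.…, ack: rec X.…, retry: end}, retry: +{ok: rec X.…, err: end}, ok: !Bool.rec X.…}
[3] & retry  ✓  state: +{ok: rec X.…, err: end}
[4] + err  ✓  state: end
all 4 steps conform

NONE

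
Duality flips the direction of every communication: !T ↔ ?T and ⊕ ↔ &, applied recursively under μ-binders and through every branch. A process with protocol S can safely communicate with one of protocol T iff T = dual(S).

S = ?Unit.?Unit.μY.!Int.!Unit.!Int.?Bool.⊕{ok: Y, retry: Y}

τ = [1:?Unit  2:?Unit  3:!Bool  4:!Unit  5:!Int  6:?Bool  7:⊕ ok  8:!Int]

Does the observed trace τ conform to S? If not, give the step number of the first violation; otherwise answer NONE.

[1] ?Unit  match  cont: ?Unit.μY.…
[2] ?Unit  match  cont: μY.…
[3] got !Bool, protocol expects !Int  ✗

3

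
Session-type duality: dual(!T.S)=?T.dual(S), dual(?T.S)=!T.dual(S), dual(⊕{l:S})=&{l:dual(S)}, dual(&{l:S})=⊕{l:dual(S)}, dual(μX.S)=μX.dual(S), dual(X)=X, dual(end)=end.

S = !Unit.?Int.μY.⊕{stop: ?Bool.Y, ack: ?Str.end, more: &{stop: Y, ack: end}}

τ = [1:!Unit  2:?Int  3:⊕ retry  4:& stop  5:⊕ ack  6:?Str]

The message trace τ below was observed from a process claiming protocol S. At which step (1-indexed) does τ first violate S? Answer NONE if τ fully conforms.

3

@1 !Unit  ✓  state: ?Int.μY.…
@2 ?Int  ✓  state: μY.…
@3 got ⊕ retry, protocol expects ⊕ stop or ⊕ ack or ⊕ more  ✗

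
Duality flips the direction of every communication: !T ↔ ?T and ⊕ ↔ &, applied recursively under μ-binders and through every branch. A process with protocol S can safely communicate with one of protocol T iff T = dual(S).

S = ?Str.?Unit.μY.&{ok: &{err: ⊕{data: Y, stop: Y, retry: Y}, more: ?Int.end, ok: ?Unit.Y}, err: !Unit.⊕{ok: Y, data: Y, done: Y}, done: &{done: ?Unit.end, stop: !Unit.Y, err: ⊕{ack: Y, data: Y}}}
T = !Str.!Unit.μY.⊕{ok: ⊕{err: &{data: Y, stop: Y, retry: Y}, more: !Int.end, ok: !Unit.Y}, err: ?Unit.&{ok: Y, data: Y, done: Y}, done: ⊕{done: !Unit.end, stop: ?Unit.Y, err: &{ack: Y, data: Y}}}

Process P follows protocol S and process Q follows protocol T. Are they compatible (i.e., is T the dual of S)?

YES

?Str ‖ !Str  match
  ?Unit ‖ !Unit  match
    μY ‖ μY  match (μ self-dual)
      &{ok,err,done} ‖ ⊕{ok,err,done}  match label sets agree
        [ok]
          &{err,more,ok} ‖ ⊕{err,more,ok}  match label sets agree
            [err]
              ⊕{data,stop,retry} ‖ &{data,stop,retry}  match label sets agree
                [data]
                  Y ‖ Y  match
                [stop]
                  Y ‖ Y  match
                [retry]
                  Y ‖ Y  match
            [more]
              ?Int ‖ !Int  match
                end ‖ end  match
            [ok]
              ?Unit ‖ !Unit  match
                Y ‖ Y  match
        [err]
          !Unit ‖ ?Unit  match
            ⊕{ok,data,done} ‖ &{ok,data,done}  match label sets agree
              [ok]
                Y ‖ Y  match
              [data]
                Y ‖ Y  match
              [done]
                Y ‖ Y  match
        [done]
          &{done,stop,err} ‖ ⊕{done,stop,err}  match label sets agree
            [done]
              ?Unit ‖ !Unit  match
                end ‖ end  match
            [stop]
              !Unit ‖ ?Unit  match
                Y ‖ Y  match
            [err]
              ⊕{ack,data} ‖ &{ack,data}  match label sets agree
                [ack]
                  Y ‖ Y  match
                [data]
                  Y ‖ Y  match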